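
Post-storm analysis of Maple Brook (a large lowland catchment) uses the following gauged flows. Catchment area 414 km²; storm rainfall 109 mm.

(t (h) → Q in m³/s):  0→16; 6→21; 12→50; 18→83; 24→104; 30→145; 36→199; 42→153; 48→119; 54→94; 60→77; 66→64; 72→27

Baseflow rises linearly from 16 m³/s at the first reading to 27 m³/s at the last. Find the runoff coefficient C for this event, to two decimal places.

ΣQ_DR = 872.5 m³/s; V = ΣQ_DR·Δt = 1.885 × 10^7 m³.
Runoff depth d = V / A = 45.52 mm.
C = d / P = 45.52 / 109 = 0.42.

C ≈ 0.42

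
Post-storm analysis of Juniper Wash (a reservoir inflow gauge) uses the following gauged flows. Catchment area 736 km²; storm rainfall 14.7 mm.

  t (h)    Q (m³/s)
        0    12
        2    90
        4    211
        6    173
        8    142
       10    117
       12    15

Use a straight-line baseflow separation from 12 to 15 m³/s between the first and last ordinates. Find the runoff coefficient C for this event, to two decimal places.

ΣQ_DR = 665.5 m³/s; V = ΣQ_DR·Δt = 4.792 × 10^6 m³.
Runoff depth d = V / A = 6.510 mm.
C = d / P = 6.510 / 14.7 = 0.44.

C ≈ 0.44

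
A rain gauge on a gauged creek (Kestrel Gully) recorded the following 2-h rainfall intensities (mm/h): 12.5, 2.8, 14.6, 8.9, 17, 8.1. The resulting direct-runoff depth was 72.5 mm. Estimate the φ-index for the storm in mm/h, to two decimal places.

φ ≈ 4.97 mm/h

Only the 5 blocks with intensity above φ contribute runoff: 12.5, 14.6, 8.9, 17, 8.1 mm/h.
Σ(I−φ)·Δt = d  ⇒  (12.5+14.6+8.9+17+8.1 − 5φ)·2 = 72.5
φ = (61.10 − 72.5/2) / 5 = 4.97 mm/h.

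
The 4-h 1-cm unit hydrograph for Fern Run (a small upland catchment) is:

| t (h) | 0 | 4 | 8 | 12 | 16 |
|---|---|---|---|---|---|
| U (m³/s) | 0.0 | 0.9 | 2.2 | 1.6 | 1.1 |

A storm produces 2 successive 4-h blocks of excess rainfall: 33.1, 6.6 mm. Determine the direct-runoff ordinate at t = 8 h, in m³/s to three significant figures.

Q ≈ 7.88 m³/s

By discrete convolution, Q_j = Σ (P_i / 10 mm) · U_{j−i}.
At t = 8 h (j=2): Q = (33.1/10)·2.2 + (6.6/10)·0.9 = 7.88 m³/s.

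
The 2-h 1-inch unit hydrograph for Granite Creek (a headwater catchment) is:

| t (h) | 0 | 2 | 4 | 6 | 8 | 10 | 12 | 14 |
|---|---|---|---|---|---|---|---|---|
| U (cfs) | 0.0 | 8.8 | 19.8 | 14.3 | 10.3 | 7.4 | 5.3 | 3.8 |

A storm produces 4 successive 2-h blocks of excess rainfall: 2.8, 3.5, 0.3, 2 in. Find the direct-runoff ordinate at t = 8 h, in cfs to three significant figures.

By discrete convolution, Q_j = Σ (P_i / 1 in) · U_{j−i}.
At t = 8 h (j=4): Q = (2.8/1)·10.3 + (3.5/1)·14.3 + (0.3/1)·19.8 + (2/1)·8.8 = 102 cfs.

Q ≈ 102 cfs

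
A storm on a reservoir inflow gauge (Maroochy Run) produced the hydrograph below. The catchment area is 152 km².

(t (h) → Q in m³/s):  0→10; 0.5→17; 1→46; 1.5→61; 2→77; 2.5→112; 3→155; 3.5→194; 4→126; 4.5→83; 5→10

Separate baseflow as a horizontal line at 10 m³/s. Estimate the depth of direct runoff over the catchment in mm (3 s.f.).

Direct runoff: 0.0, 7.0, 36.0, 51.0, 67.0, 102.0, 145.0, 184.0, 116.0, 73.0, 0.0 m³/s; ΣQ_DR = 781.0 m³/s.
V = ΣQ_DR · Δt = 781.0 × 1800 s = 1.406 × 10^6 m³.
Over A = 152 km², depth = V / A = 9.25 mm.

d ≈ 9.25 mm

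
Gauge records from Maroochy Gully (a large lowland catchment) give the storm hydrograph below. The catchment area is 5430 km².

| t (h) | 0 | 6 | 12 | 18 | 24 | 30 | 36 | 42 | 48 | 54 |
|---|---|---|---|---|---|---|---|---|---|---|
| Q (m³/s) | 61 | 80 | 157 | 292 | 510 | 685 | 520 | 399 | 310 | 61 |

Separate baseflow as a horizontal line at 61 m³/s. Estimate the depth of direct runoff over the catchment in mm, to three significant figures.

d ≈ 9.81 mm

Direct runoff: 0.0, 19.0, 96.0, 231.0, 449.0, 624.0, 459.0, 338.0, 249.0, 0.0 m³/s; ΣQ_DR = 2465 m³/s.
V = ΣQ_DR · Δt = 2465 × 21600 s = 5.324 × 10^7 m³.
Over A = 5430 km², depth = V / A = 9.81 mm.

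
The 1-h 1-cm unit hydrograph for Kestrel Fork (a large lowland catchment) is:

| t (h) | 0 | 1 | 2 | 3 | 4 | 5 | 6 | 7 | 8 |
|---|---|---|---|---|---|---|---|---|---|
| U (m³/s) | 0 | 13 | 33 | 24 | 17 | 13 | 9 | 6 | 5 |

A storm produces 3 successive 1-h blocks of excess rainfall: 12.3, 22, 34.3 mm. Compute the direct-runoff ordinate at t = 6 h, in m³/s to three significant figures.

Q ≈ 98.0 m³/s

By discrete convolution, Q_j = Σ (P_i / 10 mm) · U_{j−i}.
At t = 6 h (j=6): Q = (12.3/10)·9 + (22/10)·13 + (34.3/10)·17 = 98.0 m³/s.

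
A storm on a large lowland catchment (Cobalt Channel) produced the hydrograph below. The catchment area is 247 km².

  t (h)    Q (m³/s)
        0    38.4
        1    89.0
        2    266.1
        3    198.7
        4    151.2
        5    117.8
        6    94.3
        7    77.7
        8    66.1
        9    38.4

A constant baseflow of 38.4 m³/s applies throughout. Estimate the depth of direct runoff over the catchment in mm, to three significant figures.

Direct runoff: 0.0, 50.6, 227.7, 160.3, 112.8, 79.4, 55.9, 39.3, 27.7, 0.0 m³/s; ΣQ_DR = 753.7 m³/s.
V = ΣQ_DR · Δt = 753.7 × 3600 s = 2.713 × 10^6 m³.
Over A = 247 km², depth = V / A = 11.0 mm.

d ≈ 11.0 mm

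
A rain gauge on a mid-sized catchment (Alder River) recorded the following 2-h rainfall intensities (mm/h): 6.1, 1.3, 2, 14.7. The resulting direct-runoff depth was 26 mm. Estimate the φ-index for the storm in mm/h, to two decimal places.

Only the 2 blocks with intensity above φ contribute runoff: 6.1, 14.7 mm/h.
Σ(I−φ)·Δt = d  ⇒  (6.1+14.7 − 2φ)·2 = 26
φ = (20.80 − 26/2) / 2 = 3.90 mm/h.

φ ≈ 3.90 mm/h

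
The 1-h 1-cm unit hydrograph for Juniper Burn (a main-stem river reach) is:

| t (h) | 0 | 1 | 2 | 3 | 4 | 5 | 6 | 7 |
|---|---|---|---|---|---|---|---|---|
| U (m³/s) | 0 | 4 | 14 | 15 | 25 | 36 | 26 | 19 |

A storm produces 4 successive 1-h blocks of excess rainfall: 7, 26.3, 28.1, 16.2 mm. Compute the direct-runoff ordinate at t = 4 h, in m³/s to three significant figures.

By discrete convolution, Q_j = Σ (P_i / 10 mm) · U_{j−i}.
At t = 4 h (j=4): Q = (7/10)·25 + (26.3/10)·15 + (28.1/10)·14 + (16.2/10)·4 = 103 m³/s.

Q ≈ 103 m³/s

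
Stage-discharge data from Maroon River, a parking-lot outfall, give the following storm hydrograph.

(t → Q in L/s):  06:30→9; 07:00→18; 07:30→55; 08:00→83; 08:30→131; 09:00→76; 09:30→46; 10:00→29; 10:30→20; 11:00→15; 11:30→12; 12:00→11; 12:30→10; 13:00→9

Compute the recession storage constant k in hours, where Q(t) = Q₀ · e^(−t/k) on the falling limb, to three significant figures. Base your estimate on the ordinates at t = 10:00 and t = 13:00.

k ≈ 2.56 h

On the falling limb, Q drops from 29 to 9 L/s between t = 10:00 and t = 13:00 (Δt = 3 h).
k = −Δt / ln(Q₂/Q₁) = −3 / ln(9/29) = 2.56 h.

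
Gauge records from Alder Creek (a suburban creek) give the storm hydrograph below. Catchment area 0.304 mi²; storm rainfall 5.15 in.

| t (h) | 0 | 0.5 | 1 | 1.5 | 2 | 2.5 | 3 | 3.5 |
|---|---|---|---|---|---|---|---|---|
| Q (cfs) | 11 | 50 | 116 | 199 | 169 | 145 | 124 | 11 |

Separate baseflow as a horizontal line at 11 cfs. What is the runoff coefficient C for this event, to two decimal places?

ΣQ_DR = 737.0 cfs; V = ΣQ_DR·Δt = 1.327 × 10^6 ft³.
Runoff depth d = V / A = 1.878 in.
C = d / P = 1.878 / 5.15 = 0.36.

C ≈ 0.36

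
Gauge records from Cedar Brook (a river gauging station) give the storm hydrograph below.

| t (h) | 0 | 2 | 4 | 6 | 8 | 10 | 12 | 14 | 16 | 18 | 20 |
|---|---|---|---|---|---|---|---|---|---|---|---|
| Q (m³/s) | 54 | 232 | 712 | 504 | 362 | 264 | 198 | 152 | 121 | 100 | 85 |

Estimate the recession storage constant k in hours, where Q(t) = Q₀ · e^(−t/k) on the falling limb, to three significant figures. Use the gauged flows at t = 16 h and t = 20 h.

On the falling limb, Q drops from 121 to 85 m³/s between t = 16 h and t = 20 h (Δt = 4 h).
k = −Δt / ln(Q₂/Q₁) = −4 / ln(85/121) = 11.3 h.

k ≈ 11.3 h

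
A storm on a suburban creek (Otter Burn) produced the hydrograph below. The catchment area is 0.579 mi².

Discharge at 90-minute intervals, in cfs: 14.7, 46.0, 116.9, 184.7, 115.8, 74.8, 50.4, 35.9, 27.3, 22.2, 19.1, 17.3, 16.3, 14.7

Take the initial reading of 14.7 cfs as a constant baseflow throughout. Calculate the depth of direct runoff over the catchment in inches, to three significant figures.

Direct runoff: 0.0, 31.3, 102.2, 170.0, 101.1, 60.1, 35.7, 21.2, 12.6, 7.5, 4.4, 2.6, 1.6, 0.0 cfs; ΣQ_DR = 550.3 cfs.
V = ΣQ_DR · Δt = 550.3 × 5400 s = 2.972 × 10^6 ft³.
Over A = 0.579 mi², depth = V / A = 2.21 in.

d ≈ 2.21 in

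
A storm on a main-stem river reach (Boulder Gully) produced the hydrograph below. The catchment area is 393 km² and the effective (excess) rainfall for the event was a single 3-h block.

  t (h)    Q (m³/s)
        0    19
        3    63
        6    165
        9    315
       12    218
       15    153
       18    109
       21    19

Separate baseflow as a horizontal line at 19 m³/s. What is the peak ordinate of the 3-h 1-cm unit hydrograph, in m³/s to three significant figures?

U_p ≈ 118 m³/s

Direct runoff: 0.0, 44.0, 146.0, 296.0, 199.0, 134.0, 90.0, 0.0 m³/s; ΣQ_DR = 909.0 m³/s, peak = 296.0 m³/s.
Runoff depth d = ΣQ_DR·Δt / A = 909.0 × 10800 / (393 km²) = 24.98 mm.
The 1-cm UH is the DRH scaled by (10 mm)/d, so U_p = 296.0 × 10/24.98 = 118 m³/s.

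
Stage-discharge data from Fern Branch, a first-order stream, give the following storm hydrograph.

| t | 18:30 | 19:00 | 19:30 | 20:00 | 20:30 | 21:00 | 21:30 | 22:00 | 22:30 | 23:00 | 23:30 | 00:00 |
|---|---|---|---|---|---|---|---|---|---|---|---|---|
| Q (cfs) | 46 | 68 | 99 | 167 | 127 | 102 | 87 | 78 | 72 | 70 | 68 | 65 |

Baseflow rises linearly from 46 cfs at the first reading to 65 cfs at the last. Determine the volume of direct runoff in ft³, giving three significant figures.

V ≈ 6.89 × 10^5 ft³

Direct-runoff ordinates (Q − Q_b): 0.00, 20.27, 49.55, 115.82, 74.09, 47.36, 30.64, 19.91, 12.18, 8.45, 4.73, 0.00 cfs.
ΣQ_DR = 383.0 cfs.
With Δt = 0.5 h = 1800 s, V = ΣQ_DR · Δt = 383.0 × 1800 = 6.89 × 10^5 ft³.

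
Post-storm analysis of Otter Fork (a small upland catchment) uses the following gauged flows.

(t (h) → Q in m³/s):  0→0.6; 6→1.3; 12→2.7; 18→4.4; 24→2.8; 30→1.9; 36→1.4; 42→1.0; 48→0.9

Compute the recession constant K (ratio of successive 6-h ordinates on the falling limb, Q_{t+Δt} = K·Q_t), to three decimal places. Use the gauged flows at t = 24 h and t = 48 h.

K ≈ 0.753

Using the recession-limb readings at t = 24 h and t = 48 h: Q falls from 2.8 to 0.9 m³/s over 4 intervals.
K = (Q₂/Q₁)^(1/4) = (0.9/2.8)^(1/4) = 0.753.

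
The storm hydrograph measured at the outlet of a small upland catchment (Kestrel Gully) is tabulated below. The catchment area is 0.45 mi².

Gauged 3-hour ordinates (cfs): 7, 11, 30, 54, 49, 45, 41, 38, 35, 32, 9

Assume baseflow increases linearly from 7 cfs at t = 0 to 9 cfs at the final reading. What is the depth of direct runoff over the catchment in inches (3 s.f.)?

d ≈ 2.72 in

Direct runoff: 0.00, 3.80, 22.60, 46.40, 41.20, 37.00, 32.80, 29.60, 26.40, 23.20, 0.00 cfs; ΣQ_DR = 263.0 cfs.
V = ΣQ_DR · Δt = 263.0 × 10800 s = 2.840 × 10^6 ft³.
Over A = 0.45 mi², depth = V / A = 2.72 in.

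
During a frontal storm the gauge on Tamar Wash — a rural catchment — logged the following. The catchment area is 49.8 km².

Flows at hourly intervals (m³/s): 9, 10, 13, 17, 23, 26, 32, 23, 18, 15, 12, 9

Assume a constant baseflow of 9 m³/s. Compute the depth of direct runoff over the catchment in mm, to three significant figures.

Direct runoff: 0.0, 1.0, 4.0, 8.0, 14.0, 17.0, 23.0, 14.0, 9.0, 6.0, 3.0, 0.0 m³/s; ΣQ_DR = 99.00 m³/s.
V = ΣQ_DR · Δt = 99.00 × 3600 s = 3.564 × 10^5 m³.
Over A = 49.8 km², depth = V / A = 7.16 mm.

d ≈ 7.16 mm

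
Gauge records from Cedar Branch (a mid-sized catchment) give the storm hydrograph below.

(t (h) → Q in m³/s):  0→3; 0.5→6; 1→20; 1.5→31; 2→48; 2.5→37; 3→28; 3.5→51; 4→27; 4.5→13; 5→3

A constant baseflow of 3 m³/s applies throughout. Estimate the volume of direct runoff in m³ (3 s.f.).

Direct-runoff ordinates (Q − Q_b): 0.0, 3.0, 17.0, 28.0, 45.0, 34.0, 25.0, 48.0, 24.0, 10.0, 0.0 m³/s.
ΣQ_DR = 234.0 m³/s.
With Δt = 0.5 h = 1800 s, V = ΣQ_DR · Δt = 234.0 × 1800 = 4.21 × 10^5 m³.

V ≈ 4.21 × 10^5 m³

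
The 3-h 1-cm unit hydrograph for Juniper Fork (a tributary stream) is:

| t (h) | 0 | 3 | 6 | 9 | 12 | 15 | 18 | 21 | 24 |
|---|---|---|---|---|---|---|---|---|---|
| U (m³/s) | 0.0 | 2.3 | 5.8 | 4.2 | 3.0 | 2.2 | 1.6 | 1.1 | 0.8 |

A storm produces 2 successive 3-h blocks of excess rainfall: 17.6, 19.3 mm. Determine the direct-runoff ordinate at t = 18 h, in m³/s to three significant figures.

Q ≈ 7.06 m³/s

By discrete convolution, Q_j = Σ (P_i / 10 mm) · U_{j−i}.
At t = 18 h (j=6): Q = (17.6/10)·1.6 + (19.3/10)·2.2 = 7.06 m³/s.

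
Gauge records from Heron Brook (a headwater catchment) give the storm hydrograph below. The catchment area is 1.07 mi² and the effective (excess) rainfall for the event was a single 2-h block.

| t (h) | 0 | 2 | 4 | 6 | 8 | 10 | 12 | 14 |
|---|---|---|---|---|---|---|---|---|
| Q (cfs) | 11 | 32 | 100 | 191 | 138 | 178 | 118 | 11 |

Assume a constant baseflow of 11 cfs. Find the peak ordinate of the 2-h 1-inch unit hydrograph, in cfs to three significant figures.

Direct runoff: 0.0, 21.0, 89.0, 180.0, 127.0, 167.0, 107.0, 0.0 cfs; ΣQ_DR = 691.0 cfs, peak = 180.0 cfs.
Runoff depth d = ΣQ_DR·Δt / A = 691.0 × 7200 / (1.07 mi²) = 2.001 in.
The 1-inch UH is the DRH scaled by (1 in)/d, so U_p = 180.0 × 1/2.001 = 89.9 cfs.

U_p ≈ 89.9 cfs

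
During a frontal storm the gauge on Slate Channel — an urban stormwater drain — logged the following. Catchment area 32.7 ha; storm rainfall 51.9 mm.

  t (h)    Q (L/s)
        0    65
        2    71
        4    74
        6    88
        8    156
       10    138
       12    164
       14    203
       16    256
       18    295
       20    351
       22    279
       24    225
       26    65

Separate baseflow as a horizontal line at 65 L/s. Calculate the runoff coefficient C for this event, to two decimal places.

C ≈ 0.64

ΣQ_DR = 1520 L/s; V = ΣQ_DR·Δt = 1.094 × 10^7 L.
Runoff depth d = V / A = 33.47 mm.
C = d / P = 33.47 / 51.9 = 0.64.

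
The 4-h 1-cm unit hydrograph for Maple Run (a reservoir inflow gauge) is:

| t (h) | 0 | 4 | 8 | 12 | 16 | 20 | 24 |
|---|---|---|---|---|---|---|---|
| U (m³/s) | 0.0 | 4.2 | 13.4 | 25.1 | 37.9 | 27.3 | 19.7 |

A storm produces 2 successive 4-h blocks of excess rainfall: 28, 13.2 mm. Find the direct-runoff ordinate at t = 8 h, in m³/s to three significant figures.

By discrete convolution, Q_j = Σ (P_i / 10 mm) · U_{j−i}.
At t = 8 h (j=2): Q = (28/10)·13.4 + (13.2/10)·4.2 = 43.1 m³/s.

Q ≈ 43.1 m³/s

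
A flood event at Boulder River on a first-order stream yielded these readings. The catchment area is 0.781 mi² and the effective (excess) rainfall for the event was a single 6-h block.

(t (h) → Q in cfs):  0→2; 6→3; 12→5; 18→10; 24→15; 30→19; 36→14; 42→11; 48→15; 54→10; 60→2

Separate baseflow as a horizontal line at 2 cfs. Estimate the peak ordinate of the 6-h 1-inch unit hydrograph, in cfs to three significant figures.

Direct runoff: 0.0, 1.0, 3.0, 8.0, 13.0, 17.0, 12.0, 9.0, 13.0, 8.0, 0.0 cfs; ΣQ_DR = 84.00 cfs, peak = 17.0 cfs.
Runoff depth d = ΣQ_DR·Δt / A = 84.00 × 21600 / (0.781 mi²) = 1.000 in.
The 1-inch UH is the DRH scaled by (1 in)/d, so U_p = 17.0 × 1/1.000 = 17.0 cfs.

U_p ≈ 17.0 cfs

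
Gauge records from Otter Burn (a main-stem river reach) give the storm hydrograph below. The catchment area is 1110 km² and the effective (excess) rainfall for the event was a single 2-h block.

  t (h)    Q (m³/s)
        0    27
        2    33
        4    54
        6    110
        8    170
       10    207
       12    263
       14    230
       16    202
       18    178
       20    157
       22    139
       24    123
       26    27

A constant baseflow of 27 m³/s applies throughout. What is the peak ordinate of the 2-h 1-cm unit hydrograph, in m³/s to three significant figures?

U_p ≈ 236 m³/s

Direct runoff: 0.0, 6.0, 27.0, 83.0, 143.0, 180.0, 236.0, 203.0, 175.0, 151.0, 130.0, 112.0, 96.0, 0.0 m³/s; ΣQ_DR = 1542 m³/s, peak = 236.0 m³/s.
Runoff depth d = ΣQ_DR·Δt / A = 1542 × 7200 / (1110 km²) = 10.00 mm.
The 1-cm UH is the DRH scaled by (10 mm)/d, so U_p = 236.0 × 10/10.00 = 236 m³/s.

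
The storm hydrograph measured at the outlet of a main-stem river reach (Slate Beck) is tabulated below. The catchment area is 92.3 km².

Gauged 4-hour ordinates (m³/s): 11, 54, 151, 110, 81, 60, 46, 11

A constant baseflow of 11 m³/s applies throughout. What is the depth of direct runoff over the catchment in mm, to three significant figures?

d ≈ 68.0 mm

Direct runoff: 0.0, 43.0, 140.0, 99.0, 70.0, 49.0, 35.0, 0.0 m³/s; ΣQ_DR = 436.0 m³/s.
V = ΣQ_DR · Δt = 436.0 × 14400 s = 6.278 × 10^6 m³.
Over A = 92.3 km², depth = V / A = 68.0 mm.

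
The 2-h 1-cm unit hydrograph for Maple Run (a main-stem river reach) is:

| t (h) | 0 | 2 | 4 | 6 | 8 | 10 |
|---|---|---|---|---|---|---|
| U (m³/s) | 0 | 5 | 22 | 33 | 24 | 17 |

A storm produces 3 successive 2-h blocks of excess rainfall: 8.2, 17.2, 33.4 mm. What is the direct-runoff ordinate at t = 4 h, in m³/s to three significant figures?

Q ≈ 26.6 m³/s

By discrete convolution, Q_j = Σ (P_i / 10 mm) · U_{j−i}.
At t = 4 h (j=2): Q = (8.2/10)·22 + (17.2/10)·5 + (33.4/10)·0 = 26.6 m³/s.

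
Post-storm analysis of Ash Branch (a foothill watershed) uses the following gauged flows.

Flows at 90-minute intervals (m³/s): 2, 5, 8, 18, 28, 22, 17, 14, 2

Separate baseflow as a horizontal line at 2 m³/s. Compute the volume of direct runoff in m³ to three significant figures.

Direct-runoff ordinates (Q − Q_b): 0.0, 3.0, 6.0, 16.0, 26.0, 20.0, 15.0, 12.0, 0.0 m³/s.
ΣQ_DR = 98.00 m³/s.
With Δt = 1.5 h = 5400 s, V = ΣQ_DR · Δt = 98.00 × 5400 = 5.29 × 10^5 m³.

V ≈ 5.29 × 10^5 m³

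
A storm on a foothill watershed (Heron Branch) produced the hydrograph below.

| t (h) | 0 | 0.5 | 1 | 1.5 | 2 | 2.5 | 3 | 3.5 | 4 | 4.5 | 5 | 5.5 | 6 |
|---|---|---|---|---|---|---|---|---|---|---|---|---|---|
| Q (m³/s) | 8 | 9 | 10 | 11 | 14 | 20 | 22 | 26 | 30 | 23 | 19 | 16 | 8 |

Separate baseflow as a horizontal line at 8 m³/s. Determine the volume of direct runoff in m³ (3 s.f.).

V ≈ 2.02 × 10^5 m³

Direct-runoff ordinates (Q − Q_b): 0.0, 1.0, 2.0, 3.0, 6.0, 12.0, 14.0, 18.0, 22.0, 15.0, 11.0, 8.0, 0.0 m³/s.
ΣQ_DR = 112.0 m³/s.
With Δt = 0.5 h = 1800 s, V = ΣQ_DR · Δt = 112.0 × 1800 = 2.02 × 10^5 m³.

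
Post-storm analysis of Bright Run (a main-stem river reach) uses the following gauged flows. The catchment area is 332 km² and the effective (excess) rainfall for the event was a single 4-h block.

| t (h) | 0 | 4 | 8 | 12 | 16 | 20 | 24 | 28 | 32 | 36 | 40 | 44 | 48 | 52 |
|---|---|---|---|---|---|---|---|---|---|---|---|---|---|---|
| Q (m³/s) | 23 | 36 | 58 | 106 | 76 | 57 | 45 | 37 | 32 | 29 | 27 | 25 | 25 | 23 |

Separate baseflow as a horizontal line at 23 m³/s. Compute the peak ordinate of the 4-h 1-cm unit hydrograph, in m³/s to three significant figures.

U_p ≈ 69.1 m³/s

Direct runoff: 0.0, 13.0, 35.0, 83.0, 53.0, 34.0, 22.0, 14.0, 9.0, 6.0, 4.0, 2.0, 2.0, 0.0 m³/s; ΣQ_DR = 277.0 m³/s, peak = 83.0 m³/s.
Runoff depth d = ΣQ_DR·Δt / A = 277.0 × 14400 / (332 km²) = 12.01 mm.
The 1-cm UH is the DRH scaled by (10 mm)/d, so U_p = 83.0 × 10/12.01 = 69.1 m³/s.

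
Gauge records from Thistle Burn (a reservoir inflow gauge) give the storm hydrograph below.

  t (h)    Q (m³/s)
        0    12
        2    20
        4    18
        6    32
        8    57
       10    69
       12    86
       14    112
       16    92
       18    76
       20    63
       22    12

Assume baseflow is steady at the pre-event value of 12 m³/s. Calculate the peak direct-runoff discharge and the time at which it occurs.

Subtracting baseflow gives direct-runoff ordinates: 0.0, 8.0, 6.0, 20.0, 45.0, 57.0, 74.0, 100.0, 80.0, 64.0, 51.0, 0.0 m³/s.
The maximum is 100.0 m³/s, occurring at the reading for t = 14 h.

Q_p = 100.0 m³/s at t = 14 h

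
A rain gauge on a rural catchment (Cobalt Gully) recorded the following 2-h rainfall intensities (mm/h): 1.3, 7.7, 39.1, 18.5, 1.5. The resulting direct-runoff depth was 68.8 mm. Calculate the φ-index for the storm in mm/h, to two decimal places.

φ ≈ 11.60 mm/h

Only the 2 blocks with intensity above φ contribute runoff: 39.1, 18.5 mm/h.
Σ(I−φ)·Δt = d  ⇒  (39.1+18.5 − 2φ)·2 = 68.8
φ = (57.60 − 68.8/2) / 2 = 11.60 mm/h.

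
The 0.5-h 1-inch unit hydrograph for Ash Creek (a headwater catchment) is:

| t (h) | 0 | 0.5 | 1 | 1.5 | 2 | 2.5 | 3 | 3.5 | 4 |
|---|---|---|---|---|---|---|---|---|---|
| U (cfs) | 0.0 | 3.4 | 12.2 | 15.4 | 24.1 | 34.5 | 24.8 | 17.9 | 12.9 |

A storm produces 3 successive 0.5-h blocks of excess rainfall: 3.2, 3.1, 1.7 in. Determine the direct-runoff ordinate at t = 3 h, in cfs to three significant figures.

By discrete convolution, Q_j = Σ (P_i / 1 in) · U_{j−i}.
At t = 3 h (j=6): Q = (3.2/1)·24.8 + (3.1/1)·34.5 + (1.7/1)·24.1 = 227 cfs.

Q ≈ 227 cfs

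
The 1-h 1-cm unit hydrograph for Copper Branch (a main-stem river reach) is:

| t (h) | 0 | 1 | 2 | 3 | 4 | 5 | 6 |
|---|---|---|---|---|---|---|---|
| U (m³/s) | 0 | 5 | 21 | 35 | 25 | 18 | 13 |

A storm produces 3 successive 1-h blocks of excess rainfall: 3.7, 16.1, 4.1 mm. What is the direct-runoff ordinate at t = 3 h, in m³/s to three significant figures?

By discrete convolution, Q_j = Σ (P_i / 10 mm) · U_{j−i}.
At t = 3 h (j=3): Q = (3.7/10)·35 + (16.1/10)·21 + (4.1/10)·5 = 48.8 m³/s.

Q ≈ 48.8 m³/s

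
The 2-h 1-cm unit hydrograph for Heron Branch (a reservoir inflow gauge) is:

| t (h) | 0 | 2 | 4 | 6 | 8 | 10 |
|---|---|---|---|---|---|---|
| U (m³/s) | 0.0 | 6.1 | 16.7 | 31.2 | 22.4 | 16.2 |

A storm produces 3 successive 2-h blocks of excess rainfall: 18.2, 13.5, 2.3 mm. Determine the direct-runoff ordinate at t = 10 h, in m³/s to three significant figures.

By discrete convolution, Q_j = Σ (P_i / 10 mm) · U_{j−i}.
At t = 10 h (j=5): Q = (18.2/10)·16.2 + (13.5/10)·22.4 + (2.3/10)·31.2 = 66.9 m³/s.

Q ≈ 66.9 m³/s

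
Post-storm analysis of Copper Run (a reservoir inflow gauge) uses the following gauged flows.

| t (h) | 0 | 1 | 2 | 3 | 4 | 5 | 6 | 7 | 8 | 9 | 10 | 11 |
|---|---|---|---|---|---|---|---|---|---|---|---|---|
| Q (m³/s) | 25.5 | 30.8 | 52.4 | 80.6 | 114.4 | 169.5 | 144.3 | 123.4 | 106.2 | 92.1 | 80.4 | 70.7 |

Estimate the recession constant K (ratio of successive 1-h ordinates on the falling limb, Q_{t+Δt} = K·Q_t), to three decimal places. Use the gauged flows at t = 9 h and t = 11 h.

Using the recession-limb readings at t = 9 h and t = 11 h: Q falls from 92.1 to 70.7 m³/s over 2 intervals.
K = (Q₂/Q₁)^(1/2) = (70.7/92.1)^(1/2) = 0.876.

K ≈ 0.876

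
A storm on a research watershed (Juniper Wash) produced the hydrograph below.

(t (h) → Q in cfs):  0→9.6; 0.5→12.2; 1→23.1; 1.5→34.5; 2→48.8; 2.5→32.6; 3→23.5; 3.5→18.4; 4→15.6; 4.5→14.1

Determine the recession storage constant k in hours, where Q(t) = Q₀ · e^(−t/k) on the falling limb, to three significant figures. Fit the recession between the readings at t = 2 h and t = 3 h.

On the falling limb, Q drops from 48.8 to 23.5 cfs between t = 2 h and t = 3 h (Δt = 1 h).
k = −Δt / ln(Q₂/Q₁) = −1 / ln(23.5/48.8) = 1.37 h.

k ≈ 1.37 h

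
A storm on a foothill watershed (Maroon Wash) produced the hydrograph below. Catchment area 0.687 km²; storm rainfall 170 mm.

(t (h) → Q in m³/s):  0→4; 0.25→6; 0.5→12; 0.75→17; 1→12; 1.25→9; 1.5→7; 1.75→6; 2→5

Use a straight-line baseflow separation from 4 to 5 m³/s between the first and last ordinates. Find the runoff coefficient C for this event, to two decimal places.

ΣQ_DR = 37.50 m³/s; V = ΣQ_DR·Δt = 33750 m³.
Runoff depth d = V / A = 49.13 mm.
C = d / P = 49.13 / 170 = 0.29.

C ≈ 0.29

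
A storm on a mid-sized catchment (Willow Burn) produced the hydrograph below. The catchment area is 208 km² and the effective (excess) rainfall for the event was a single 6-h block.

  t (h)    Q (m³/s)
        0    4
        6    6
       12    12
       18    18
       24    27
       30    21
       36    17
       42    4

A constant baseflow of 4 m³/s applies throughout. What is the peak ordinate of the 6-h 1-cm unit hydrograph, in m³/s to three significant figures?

U_p ≈ 28.8 m³/s

Direct runoff: 0.0, 2.0, 8.0, 14.0, 23.0, 17.0, 13.0, 0.0 m³/s; ΣQ_DR = 77.00 m³/s, peak = 23.0 m³/s.
Runoff depth d = ΣQ_DR·Δt / A = 77.00 × 21600 / (208 km²) = 7.996 mm.
The 1-cm UH is the DRH scaled by (10 mm)/d, so U_p = 23.0 × 10/7.996 = 28.8 m³/s.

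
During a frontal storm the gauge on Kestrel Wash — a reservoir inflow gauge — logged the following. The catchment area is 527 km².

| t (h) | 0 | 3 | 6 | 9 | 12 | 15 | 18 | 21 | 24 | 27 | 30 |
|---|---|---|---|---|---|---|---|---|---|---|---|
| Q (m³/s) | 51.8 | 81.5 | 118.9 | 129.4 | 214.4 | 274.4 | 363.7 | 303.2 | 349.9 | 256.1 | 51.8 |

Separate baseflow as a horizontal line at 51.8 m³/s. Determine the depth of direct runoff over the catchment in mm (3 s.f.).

d ≈ 33.3 mm

Direct runoff: 0.0, 29.7, 67.1, 77.6, 162.6, 222.6, 311.9, 251.4, 298.1, 204.3, 0.0 m³/s; ΣQ_DR = 1625 m³/s.
V = ΣQ_DR · Δt = 1625 × 10800 s = 1.755 × 10^7 m³.
Over A = 527 km², depth = V / A = 33.3 mm.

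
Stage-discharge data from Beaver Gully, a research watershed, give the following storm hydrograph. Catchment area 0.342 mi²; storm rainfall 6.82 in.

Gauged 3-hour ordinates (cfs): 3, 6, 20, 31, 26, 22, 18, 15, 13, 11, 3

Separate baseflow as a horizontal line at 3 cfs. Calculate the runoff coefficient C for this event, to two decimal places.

C ≈ 0.27

ΣQ_DR = 135.0 cfs; V = ΣQ_DR·Δt = 1.458 × 10^6 ft³.
Runoff depth d = V / A = 1.835 in.
C = d / P = 1.835 / 6.82 = 0.27.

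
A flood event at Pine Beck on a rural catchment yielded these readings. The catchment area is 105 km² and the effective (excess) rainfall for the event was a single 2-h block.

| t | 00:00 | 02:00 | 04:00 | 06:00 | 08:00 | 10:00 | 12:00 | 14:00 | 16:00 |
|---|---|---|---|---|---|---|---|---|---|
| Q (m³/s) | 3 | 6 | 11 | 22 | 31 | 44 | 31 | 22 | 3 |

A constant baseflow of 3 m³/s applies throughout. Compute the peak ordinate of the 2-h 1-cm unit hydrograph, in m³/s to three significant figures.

U_p ≈ 41.0 m³/s

Direct runoff: 0.0, 3.0, 8.0, 19.0, 28.0, 41.0, 28.0, 19.0, 0.0 m³/s; ΣQ_DR = 146.0 m³/s, peak = 41.0 m³/s.
Runoff depth d = ΣQ_DR·Δt / A = 146.0 × 7200 / (105 km²) = 10.01 mm.
The 1-cm UH is the DRH scaled by (10 mm)/d, so U_p = 41.0 × 10/10.01 = 41.0 m³/s.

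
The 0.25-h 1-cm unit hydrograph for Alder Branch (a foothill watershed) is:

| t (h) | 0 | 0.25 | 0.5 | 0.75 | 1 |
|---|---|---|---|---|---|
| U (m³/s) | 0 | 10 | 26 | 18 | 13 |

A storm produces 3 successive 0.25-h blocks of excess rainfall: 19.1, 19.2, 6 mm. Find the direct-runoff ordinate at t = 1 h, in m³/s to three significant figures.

By discrete convolution, Q_j = Σ (P_i / 10 mm) · U_{j−i}.
At t = 1 h (j=4): Q = (19.1/10)·13 + (19.2/10)·18 + (6/10)·26 = 75.0 m³/s.

Q ≈ 75.0 m³/s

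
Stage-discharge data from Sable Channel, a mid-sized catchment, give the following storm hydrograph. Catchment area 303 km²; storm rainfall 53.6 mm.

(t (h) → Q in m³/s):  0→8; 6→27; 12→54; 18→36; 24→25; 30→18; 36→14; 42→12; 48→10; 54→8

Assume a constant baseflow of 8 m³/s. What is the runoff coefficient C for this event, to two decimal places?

ΣQ_DR = 132.0 m³/s; V = ΣQ_DR·Δt = 2.851 × 10^6 m³.
Runoff depth d = V / A = 9.410 mm.
C = d / P = 9.410 / 53.6 = 0.18.

C ≈ 0.18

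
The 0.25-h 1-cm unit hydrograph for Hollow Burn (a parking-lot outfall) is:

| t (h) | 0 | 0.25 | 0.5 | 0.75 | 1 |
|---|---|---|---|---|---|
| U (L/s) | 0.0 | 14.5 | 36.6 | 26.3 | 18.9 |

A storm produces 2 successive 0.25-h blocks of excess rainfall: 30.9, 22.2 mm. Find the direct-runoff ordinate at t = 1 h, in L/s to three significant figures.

Q ≈ 117 L/s

By discrete convolution, Q_j = Σ (P_i / 10 mm) · U_{j−i}.
At t = 1 h (j=4): Q = (30.9/10)·18.9 + (22.2/10)·26.3 = 117 L/s.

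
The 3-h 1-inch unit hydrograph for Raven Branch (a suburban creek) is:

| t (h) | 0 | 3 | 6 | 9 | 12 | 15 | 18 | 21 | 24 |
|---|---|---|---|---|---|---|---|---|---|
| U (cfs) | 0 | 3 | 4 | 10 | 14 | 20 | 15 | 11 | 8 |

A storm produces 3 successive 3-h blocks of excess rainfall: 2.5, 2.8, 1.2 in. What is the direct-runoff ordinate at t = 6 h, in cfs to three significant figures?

Q ≈ 18.4 cfs

By discrete convolution, Q_j = Σ (P_i / 1 in) · U_{j−i}.
At t = 6 h (j=2): Q = (2.5/1)·4 + (2.8/1)·3 + (1.2/1)·0 = 18.4 cfs.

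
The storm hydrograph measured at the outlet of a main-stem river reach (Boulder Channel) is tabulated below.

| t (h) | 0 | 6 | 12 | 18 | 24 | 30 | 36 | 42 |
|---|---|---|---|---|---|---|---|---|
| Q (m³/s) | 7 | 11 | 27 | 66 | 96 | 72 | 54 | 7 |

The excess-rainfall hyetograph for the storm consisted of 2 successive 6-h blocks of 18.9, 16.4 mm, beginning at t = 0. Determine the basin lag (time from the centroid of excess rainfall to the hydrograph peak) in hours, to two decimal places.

t_L ≈ 18.21 h

Centroid of excess rainfall: t_c = Σ P_i·t̄_i / ΣP_i = 5.7875 h (block centres at 3, 9 h).
Hydrograph peak occurs at t = 24 h, so basin lag t_L = 24 − 5.7875 = 18.21 h.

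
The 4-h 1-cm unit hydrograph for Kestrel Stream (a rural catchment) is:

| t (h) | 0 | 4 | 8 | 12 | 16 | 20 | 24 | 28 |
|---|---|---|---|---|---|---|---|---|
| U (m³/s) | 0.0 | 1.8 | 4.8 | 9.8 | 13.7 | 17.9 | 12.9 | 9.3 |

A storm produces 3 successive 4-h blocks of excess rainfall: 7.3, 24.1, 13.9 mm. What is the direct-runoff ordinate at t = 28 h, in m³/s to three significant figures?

By discrete convolution, Q_j = Σ (P_i / 10 mm) · U_{j−i}.
At t = 28 h (j=7): Q = (7.3/10)·9.3 + (24.1/10)·12.9 + (13.9/10)·17.9 = 62.8 m³/s.

Q ≈ 62.8 m³/s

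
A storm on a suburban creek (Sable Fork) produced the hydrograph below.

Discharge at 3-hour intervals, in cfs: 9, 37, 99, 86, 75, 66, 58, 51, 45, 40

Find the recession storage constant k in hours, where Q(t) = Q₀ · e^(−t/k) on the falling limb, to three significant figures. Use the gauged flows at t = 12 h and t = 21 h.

k ≈ 23.3 h

On the falling limb, Q drops from 75 to 51 cfs between t = 12 h and t = 21 h (Δt = 9 h).
k = −Δt / ln(Q₂/Q₁) = −9 / ln(51/75) = 23.3 h.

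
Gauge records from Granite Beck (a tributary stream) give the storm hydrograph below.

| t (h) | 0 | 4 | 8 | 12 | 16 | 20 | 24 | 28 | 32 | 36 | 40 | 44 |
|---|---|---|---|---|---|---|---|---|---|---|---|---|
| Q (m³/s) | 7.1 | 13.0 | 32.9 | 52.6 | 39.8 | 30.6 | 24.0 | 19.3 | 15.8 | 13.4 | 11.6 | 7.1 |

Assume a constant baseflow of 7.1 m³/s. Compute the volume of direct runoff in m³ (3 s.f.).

V ≈ 2.62 × 10^6 m³

Direct-runoff ordinates (Q − Q_b): 0.0, 5.9, 25.8, 45.5, 32.7, 23.5, 16.9, 12.2, 8.7, 6.3, 4.5, 0.0 m³/s.
ΣQ_DR = 182.0 m³/s.
With Δt = 4 h = 14400 s, V = ΣQ_DR · Δt = 182.0 × 14400 = 2.62 × 10^6 m³.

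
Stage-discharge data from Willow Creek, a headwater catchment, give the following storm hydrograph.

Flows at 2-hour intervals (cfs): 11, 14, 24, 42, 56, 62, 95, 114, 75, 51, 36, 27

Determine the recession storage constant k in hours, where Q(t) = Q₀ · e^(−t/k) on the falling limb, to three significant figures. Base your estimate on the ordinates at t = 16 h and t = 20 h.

On the falling limb, Q drops from 75 to 36 cfs between t = 16 h and t = 20 h (Δt = 4 h).
k = −Δt / ln(Q₂/Q₁) = −4 / ln(36/75) = 5.45 h.

k ≈ 5.45 h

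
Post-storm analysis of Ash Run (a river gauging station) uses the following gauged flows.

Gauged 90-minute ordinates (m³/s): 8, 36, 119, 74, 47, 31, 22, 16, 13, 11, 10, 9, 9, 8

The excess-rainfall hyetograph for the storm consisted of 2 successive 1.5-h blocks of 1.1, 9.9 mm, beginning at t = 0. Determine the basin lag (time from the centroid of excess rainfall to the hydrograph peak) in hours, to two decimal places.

t_L ≈ 0.90 h

Centroid of excess rainfall: t_c = Σ P_i·t̄_i / ΣP_i = 2.1000 h (block centres at 0.75, 2.25 h).
Hydrograph peak occurs at t = 3 h, so basin lag t_L = 3 − 2.1000 = 0.90 h.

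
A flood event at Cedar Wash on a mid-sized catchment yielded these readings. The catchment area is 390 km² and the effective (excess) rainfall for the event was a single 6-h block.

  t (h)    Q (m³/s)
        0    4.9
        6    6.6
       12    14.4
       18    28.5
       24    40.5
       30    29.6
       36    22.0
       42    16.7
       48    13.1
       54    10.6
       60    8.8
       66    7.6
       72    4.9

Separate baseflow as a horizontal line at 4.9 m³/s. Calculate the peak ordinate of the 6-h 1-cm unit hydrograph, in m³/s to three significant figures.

Direct runoff: 0.0, 1.7, 9.5, 23.6, 35.6, 24.7, 17.1, 11.8, 8.2, 5.7, 3.9, 2.7, 0.0 m³/s; ΣQ_DR = 144.5 m³/s, peak = 35.6 m³/s.
Runoff depth d = ΣQ_DR·Δt / A = 144.5 × 21600 / (390 km²) = 8.003 mm.
The 1-cm UH is the DRH scaled by (10 mm)/d, so U_p = 35.6 × 10/8.003 = 44.5 m³/s.

U_p ≈ 44.5 m³/s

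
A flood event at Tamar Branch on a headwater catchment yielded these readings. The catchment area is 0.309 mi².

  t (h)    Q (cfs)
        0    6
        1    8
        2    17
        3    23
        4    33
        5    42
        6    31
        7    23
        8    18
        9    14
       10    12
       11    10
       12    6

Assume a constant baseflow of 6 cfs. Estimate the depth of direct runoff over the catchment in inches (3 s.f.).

d ≈ 0.827 in

Direct runoff: 0.0, 2.0, 11.0, 17.0, 27.0, 36.0, 25.0, 17.0, 12.0, 8.0, 6.0, 4.0, 0.0 cfs; ΣQ_DR = 165.0 cfs.
V = ΣQ_DR · Δt = 165.0 × 3600 s = 5.940 × 10^5 ft³.
Over A = 0.309 mi², depth = V / A = 0.827 in.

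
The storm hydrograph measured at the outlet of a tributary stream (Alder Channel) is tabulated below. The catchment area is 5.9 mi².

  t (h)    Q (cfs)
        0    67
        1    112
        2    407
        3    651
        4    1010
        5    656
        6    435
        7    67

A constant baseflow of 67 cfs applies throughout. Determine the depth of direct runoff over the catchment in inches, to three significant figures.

d ≈ 0.754 in

Direct runoff: 0.0, 45.0, 340.0, 584.0, 943.0, 589.0, 368.0, 0.0 cfs; ΣQ_DR = 2869 cfs.
V = ΣQ_DR · Δt = 2869 × 3600 s = 1.033 × 10^7 ft³.
Over A = 5.9 mi², depth = V / A = 0.754 in.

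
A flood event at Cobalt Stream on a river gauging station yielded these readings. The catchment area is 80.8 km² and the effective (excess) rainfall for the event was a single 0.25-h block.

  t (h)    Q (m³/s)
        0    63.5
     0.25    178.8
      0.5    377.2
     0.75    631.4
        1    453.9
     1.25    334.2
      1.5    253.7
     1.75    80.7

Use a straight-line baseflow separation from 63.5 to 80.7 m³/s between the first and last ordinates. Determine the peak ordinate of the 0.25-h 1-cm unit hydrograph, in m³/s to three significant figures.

Direct runoff: 0.00, 112.84, 308.79, 560.53, 380.57, 258.41, 175.46, 0.00 m³/s; ΣQ_DR = 1797 m³/s, peak = 560.53 m³/s.
Runoff depth d = ΣQ_DR·Δt / A = 1797 × 900 / (80.8 km²) = 20.01 mm.
The 1-cm UH is the DRH scaled by (10 mm)/d, so U_p = 560.53 × 10/20.01 = 280 m³/s.

U_p ≈ 280 m³/s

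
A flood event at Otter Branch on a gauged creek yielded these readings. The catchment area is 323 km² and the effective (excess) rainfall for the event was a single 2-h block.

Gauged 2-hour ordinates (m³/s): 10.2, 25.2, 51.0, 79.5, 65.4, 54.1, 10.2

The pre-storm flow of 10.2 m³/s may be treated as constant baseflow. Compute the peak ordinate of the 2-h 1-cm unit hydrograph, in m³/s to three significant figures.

Direct runoff: 0.0, 15.0, 40.8, 69.3, 55.2, 43.9, 0.0 m³/s; ΣQ_DR = 224.2 m³/s, peak = 69.3 m³/s.
Runoff depth d = ΣQ_DR·Δt / A = 224.2 × 7200 / (323 km²) = 4.998 mm.
The 1-cm UH is the DRH scaled by (10 mm)/d, so U_p = 69.3 × 10/4.998 = 139 m³/s.

U_p ≈ 139 m³/s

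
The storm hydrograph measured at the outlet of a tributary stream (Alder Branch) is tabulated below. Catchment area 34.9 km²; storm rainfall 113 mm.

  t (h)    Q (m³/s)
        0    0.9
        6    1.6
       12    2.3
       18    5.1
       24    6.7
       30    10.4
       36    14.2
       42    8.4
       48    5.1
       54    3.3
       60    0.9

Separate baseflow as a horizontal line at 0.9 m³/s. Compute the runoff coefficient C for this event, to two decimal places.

ΣQ_DR = 49.00 m³/s; V = ΣQ_DR·Δt = 1.058 × 10^6 m³.
Runoff depth d = V / A = 30.33 mm.
C = d / P = 30.33 / 113 = 0.27.

C ≈ 0.27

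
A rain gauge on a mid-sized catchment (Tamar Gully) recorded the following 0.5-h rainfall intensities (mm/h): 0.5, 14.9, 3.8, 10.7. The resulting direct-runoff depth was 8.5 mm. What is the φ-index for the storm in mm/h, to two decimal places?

Only the 2 blocks with intensity above φ contribute runoff: 14.9, 10.7 mm/h.
Σ(I−φ)·Δt = d  ⇒  (14.9+10.7 − 2φ)·0.5 = 8.5
φ = (25.60 − 8.5/0.5) / 2 = 4.30 mm/h.

φ ≈ 4.30 mm/h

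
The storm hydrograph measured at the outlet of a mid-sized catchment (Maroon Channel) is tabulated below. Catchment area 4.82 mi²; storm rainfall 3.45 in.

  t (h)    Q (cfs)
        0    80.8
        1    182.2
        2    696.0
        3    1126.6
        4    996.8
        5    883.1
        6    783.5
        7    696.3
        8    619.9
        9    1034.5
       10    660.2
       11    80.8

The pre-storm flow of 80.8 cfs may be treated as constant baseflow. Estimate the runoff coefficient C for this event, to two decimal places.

C ≈ 0.64

ΣQ_DR = 6871 cfs; V = ΣQ_DR·Δt = 2.474 × 10^7 ft³.
Runoff depth d = V / A = 2.209 in.
C = d / P = 2.209 / 3.45 = 0.64.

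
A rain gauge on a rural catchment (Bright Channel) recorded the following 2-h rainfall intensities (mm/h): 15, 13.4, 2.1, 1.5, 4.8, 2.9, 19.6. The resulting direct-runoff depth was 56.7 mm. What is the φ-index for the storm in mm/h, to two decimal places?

Only the 3 blocks with intensity above φ contribute runoff: 15, 13.4, 19.6 mm/h.
Σ(I−φ)·Δt = d  ⇒  (15+13.4+19.6 − 3φ)·2 = 56.7
φ = (48.00 − 56.7/2) / 3 = 6.55 mm/h.

φ ≈ 6.55 mm/h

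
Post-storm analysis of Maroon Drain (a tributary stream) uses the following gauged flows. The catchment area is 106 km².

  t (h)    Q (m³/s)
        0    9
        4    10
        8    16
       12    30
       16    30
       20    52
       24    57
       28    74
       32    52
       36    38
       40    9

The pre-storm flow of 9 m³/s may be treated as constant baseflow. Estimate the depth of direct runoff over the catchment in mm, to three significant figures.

Direct runoff: 0.0, 1.0, 7.0, 21.0, 21.0, 43.0, 48.0, 65.0, 43.0, 29.0, 0.0 m³/s; ΣQ_DR = 278.0 m³/s.
V = ΣQ_DR · Δt = 278.0 × 14400 s = 4.003 × 10^6 m³.
Over A = 106 km², depth = V / A = 37.8 mm.

d ≈ 37.8 mm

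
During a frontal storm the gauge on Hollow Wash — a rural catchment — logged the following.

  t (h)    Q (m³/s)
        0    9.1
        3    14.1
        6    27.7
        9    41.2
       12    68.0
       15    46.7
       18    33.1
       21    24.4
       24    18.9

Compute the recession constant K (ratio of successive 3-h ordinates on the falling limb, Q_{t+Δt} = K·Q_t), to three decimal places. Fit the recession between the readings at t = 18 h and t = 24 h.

Using the recession-limb readings at t = 18 h and t = 24 h: Q falls from 33.1 to 18.9 m³/s over 2 intervals.
K = (Q₂/Q₁)^(1/2) = (18.9/33.1)^(1/2) = 0.756.

K ≈ 0.756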